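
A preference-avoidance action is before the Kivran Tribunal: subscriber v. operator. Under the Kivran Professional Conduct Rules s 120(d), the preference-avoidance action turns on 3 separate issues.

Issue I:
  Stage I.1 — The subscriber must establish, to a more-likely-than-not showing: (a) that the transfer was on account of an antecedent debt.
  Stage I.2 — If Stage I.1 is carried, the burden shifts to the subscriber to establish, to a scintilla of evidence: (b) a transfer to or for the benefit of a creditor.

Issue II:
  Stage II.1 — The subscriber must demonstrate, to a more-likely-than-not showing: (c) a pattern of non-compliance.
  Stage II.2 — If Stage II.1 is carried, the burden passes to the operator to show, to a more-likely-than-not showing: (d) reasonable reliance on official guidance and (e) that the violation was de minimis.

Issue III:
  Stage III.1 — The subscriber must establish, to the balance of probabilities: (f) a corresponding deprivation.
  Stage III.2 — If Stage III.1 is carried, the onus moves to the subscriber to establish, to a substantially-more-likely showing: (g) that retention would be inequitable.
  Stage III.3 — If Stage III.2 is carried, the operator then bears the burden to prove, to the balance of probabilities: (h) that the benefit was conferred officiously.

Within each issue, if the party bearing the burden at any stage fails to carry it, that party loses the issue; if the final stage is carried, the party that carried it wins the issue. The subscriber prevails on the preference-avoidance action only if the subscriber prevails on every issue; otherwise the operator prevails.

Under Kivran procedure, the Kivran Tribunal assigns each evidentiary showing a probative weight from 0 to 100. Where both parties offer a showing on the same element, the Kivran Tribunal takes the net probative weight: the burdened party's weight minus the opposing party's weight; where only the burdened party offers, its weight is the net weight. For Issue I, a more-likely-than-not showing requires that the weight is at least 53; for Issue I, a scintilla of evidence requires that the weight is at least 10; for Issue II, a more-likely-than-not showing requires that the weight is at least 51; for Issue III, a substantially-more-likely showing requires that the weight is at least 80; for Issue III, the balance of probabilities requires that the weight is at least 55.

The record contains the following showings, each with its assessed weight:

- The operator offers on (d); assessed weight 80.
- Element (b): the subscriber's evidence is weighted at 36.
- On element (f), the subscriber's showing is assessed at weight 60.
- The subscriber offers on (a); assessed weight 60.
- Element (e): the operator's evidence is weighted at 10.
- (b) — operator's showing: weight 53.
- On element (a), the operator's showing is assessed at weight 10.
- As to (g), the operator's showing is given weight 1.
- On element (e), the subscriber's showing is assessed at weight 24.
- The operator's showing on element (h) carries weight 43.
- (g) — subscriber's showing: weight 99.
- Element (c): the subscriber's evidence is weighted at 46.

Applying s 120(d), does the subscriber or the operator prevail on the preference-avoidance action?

— Issue I —
At Stage I.1 the subscriber must meet a more-likely-than-not showing (weight is at least 53): on (a) the weight is 60 less the opposing 10 gives net 50, which does not reach 53, so (a) does not meet the standard.
  Not every element is met, so the subscriber fails to carry Stage I.1.
The analysis ends at Stage I.1; the operator prevails on this issue.
— Issue II —
Stage II.1 (subscriber, a more-likely-than-not showing, weight is at least 51): (c) 46 < 51 — fails.
  The subscriber does not carry Stage II.1.
The analysis ends at Stage II.1; the operator prevails on this issue.
— Issue III —
Stage III.1 — burden on subscriber; standard: the balance of probabilities (weight is at least 55).
    (f): 60 ≥ 55 [met]
  Stage III.1 carried; the burden remains with the subscriber.
Stage III.2 — burden on subscriber; standard: a substantially-more-likely showing (weight is at least 80).
    (g): 99 − 1 = 98 ≥ 80 [met]
  Stage III.2 carried; the burden shifts to the operator.
Stage III.3 — burden on operator; standard: the balance of probabilities (weight is at least 55).
    (h): 43 < 55 [not met]
  Not every element is met, so the operator fails to carry Stage III.3.
The subscriber prevails on this issue.
Per-issue: Issue I → operator; Issue II → operator; Issue III → subscriber. The subscriber must prevail on every issue; overall, the operator prevails.

operator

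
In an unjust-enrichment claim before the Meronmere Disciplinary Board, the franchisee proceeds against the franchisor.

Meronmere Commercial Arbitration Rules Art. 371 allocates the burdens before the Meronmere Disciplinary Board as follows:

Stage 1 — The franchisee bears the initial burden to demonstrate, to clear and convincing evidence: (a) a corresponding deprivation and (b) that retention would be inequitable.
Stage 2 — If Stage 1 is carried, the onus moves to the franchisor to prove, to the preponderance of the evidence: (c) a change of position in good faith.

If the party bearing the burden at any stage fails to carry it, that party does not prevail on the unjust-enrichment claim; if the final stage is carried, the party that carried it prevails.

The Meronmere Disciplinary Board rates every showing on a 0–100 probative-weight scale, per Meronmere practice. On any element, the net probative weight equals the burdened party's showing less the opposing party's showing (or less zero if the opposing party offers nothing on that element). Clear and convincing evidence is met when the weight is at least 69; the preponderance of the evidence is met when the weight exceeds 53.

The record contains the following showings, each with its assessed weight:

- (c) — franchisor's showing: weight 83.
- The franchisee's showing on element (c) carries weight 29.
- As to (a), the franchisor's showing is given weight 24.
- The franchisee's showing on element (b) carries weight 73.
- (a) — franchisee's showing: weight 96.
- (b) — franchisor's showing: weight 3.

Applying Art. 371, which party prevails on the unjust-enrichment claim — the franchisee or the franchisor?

franchisor

At Stage 1 the franchisee must meet clear and convincing evidence (weight is at least 69): on (a) the weight is 96 less the opposing 24 gives net 72, ≥ 69, so (a) meets the standard; on (b) the weight is 73 less the opposing 3 gives net 70, which does reach 69, so (b) meets the standard.
  Stage 1 carried; the burden shifts to the franchisor.
At Stage 2 the franchisor must meet the preponderance of the evidence (weight exceeds 53): on (c) the weight is 83 less the opposing 29 gives net 54, > 53, so (c) meets the standard.
  Stage 2 carried; the final stage is satisfied.
Every stage carried; the franchisor prevails.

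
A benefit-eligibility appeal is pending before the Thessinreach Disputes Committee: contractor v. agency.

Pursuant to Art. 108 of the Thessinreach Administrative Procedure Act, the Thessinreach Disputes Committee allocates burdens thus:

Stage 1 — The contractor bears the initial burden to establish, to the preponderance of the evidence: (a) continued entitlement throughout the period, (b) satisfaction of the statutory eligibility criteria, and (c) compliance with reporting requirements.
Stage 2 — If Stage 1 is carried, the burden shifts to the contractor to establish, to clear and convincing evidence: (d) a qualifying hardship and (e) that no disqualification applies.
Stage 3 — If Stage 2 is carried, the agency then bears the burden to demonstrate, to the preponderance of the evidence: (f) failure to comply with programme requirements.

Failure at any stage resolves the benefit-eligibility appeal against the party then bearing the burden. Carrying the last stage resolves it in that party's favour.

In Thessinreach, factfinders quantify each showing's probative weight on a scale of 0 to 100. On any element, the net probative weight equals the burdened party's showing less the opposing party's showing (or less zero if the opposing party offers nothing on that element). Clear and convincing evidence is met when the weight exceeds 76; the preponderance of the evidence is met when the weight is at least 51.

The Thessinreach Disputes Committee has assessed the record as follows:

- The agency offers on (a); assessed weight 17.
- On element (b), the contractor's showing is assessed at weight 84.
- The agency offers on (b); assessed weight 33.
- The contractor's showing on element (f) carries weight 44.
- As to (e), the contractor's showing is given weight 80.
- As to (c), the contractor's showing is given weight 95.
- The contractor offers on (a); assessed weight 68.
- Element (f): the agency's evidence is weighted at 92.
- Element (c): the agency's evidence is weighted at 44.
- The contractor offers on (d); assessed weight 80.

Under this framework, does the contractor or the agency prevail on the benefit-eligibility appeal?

Stage 1 — burden on contractor; standard: the preponderance of the evidence (weight is at least 51).
    (a): 68 − 17 = 51 ≥ 51 [met]
    (b): 84 − 33 = 51 ≥ 51 [met]
    (c): 95 − 44 = 51 ≥ 51 [met]
  Stage 1 is satisfied; the contractor continues to bear the burden.
Stage 2 — burden on contractor; standard: clear and convincing evidence (weight exceeds 76).
    (d): 80 > 76 [met]
    (e): 80 > 76 [met]
  All elements met. The burden passes to the agency.
Stage 3 — burden on agency; standard: the preponderance of the evidence (weight is at least 51).
    (f): 92 − 44 = 48 < 51 [not met]
  The agency does not carry Stage 3.
The contractor prevails.

contractor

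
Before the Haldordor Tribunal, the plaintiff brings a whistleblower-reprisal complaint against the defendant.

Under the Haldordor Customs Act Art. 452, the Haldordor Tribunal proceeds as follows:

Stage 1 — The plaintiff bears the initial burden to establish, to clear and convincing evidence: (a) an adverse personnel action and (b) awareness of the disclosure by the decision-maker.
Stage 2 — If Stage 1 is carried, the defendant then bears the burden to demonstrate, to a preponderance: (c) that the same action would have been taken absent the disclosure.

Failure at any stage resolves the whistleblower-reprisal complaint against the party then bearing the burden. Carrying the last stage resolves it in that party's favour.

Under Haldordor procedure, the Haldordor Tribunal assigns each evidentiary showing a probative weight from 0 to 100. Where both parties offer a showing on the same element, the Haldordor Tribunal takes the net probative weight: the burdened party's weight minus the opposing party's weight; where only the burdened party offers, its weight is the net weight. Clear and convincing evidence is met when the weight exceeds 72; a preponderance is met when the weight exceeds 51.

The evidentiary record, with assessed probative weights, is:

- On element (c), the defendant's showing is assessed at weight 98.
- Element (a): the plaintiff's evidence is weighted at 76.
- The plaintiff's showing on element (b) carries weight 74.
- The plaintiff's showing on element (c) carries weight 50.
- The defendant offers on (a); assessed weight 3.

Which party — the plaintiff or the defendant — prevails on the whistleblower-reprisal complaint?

plaintiff

At Stage 1 the plaintiff must meet clear and convincing evidence (weight exceeds 72): on (a) the weight is 76 less the opposing 3 gives net 73, > 72, so (a) meets the standard; on (b) the weight is 74, which does exceed 72, so (b) meets the standard.
  Stage 1 carried; the burden shifts to the defendant.
At Stage 2 the defendant must meet a preponderance (weight exceeds 51): on (c) the weight is 98 less the opposing 50 gives net 48, which does not exceed 51, so (c) does not meet the standard.
  The defendant does not carry Stage 2.
The analysis ends at Stage 2; the plaintiff prevails.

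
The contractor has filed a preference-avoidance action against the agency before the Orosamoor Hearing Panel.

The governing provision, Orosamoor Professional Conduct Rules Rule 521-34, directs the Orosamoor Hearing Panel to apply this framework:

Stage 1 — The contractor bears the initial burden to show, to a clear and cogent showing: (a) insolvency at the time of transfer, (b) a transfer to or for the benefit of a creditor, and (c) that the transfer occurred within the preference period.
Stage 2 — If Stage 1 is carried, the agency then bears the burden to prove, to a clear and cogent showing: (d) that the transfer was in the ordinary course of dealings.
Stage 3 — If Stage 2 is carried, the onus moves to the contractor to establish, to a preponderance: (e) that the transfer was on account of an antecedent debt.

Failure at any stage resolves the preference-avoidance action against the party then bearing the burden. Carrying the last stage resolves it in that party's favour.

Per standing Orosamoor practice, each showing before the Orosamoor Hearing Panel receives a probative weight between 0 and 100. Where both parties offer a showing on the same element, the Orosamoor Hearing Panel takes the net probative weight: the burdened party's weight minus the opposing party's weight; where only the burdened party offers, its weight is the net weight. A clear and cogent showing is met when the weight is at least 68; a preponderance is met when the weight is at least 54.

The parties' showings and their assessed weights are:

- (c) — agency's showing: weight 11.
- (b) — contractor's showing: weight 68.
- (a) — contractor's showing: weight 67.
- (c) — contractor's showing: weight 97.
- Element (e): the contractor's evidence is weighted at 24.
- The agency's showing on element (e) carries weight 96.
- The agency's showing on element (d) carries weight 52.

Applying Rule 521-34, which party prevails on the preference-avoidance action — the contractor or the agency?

agency

Stage 1 — burden on contractor; standard: a clear and cogent showing (weight is at least 68).
    (a): 67 < 68 [not met]
    (b): 68 ≥ 68 [met]
    (c): 97 − 11 = 86 ≥ 68 [met]
  Stage 1 not carried; the contractor fails its burden.
The analysis ends at Stage 1; the agency prevails.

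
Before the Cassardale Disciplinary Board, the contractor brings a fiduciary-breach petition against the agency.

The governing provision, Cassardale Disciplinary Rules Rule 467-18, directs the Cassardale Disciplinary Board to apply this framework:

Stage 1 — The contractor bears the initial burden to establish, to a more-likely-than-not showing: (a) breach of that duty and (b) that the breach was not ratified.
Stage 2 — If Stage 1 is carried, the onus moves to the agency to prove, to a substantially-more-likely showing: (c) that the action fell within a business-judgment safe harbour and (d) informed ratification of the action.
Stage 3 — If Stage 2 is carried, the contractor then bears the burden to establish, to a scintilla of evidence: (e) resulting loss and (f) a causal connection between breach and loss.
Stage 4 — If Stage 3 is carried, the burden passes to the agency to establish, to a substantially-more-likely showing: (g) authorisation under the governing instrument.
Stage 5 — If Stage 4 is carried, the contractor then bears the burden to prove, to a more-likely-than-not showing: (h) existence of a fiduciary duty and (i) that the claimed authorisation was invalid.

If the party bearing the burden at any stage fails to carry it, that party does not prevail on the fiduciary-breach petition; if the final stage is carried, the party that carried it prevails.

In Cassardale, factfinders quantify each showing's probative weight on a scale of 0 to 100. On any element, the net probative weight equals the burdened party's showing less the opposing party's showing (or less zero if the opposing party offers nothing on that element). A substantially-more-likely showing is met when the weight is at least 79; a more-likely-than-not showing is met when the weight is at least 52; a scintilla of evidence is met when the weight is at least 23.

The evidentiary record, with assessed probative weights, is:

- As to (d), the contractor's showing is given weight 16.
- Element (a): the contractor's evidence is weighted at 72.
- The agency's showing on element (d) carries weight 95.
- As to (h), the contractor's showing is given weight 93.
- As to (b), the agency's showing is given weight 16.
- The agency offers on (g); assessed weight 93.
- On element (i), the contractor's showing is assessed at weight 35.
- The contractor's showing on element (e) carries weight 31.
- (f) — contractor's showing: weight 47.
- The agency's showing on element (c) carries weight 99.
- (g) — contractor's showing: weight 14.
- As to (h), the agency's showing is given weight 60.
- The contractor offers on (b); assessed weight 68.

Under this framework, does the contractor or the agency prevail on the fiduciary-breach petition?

agency

Stage 1 (contractor, a more-likely-than-not showing, weight is at least 52): (a) 72 ≥ 52 — meets; (b) net 68−16=52 ≥ 52 — meets.
  Stage 1 is satisfied; the onus moves to the agency.
Stage 2 (agency, a substantially-more-likely showing, weight is at least 79): (c) 99 ≥ 79 — meets; (d) net 95−16=79 ≥ 79 — meets.
  The agency carries Stage 2; the contractor now bears the burden.
Stage 3 (contractor, a scintilla of evidence, weight is at least 23): (e) 31 ≥ 23 — meets; (f) 47 ≥ 23 — meets.
  All elements met. The burden passes to the agency.
Stage 4 (agency, a substantially-more-likely showing, weight is at least 79): (g) net 93−14=79 ≥ 79 — meets.
  Stage 4 carried; the burden shifts to the contractor.
Stage 5 (contractor, a more-likely-than-not showing, weight is at least 52): (h) net 93−60=33 < 52 — fails; (i) 35 < 52 — fails.
  Stage 5 not carried; the contractor fails its burden.
The analysis ends at Stage 5; the agency prevails.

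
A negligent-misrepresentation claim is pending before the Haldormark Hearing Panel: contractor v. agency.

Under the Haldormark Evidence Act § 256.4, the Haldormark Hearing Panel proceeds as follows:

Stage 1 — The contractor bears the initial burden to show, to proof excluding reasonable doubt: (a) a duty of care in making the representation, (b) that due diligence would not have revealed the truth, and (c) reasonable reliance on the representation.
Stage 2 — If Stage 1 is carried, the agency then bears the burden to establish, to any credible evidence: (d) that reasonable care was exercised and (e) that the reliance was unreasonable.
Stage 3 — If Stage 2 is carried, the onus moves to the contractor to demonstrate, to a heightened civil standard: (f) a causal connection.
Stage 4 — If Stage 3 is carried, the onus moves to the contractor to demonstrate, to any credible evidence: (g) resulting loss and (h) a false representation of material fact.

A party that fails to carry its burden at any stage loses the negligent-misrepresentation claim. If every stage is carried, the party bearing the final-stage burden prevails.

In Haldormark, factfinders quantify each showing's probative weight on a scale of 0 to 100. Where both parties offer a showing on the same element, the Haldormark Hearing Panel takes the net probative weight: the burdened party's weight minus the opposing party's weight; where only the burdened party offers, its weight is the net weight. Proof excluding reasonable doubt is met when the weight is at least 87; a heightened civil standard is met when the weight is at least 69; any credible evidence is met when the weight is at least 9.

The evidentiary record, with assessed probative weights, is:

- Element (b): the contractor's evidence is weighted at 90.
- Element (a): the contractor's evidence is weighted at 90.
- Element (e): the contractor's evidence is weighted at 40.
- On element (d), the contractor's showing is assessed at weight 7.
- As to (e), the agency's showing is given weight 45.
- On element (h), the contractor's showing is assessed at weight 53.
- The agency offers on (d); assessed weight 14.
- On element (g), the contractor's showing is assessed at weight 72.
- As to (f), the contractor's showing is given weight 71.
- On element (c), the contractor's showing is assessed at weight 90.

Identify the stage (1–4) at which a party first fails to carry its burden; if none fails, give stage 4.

At Stage 1 the contractor must meet proof excluding reasonable doubt (weight is at least 87): on (a) the weight is 90, which does reach 87, so (a) meets the standard; on (b) the weight is 90, which does reach 87, so (b) meets the standard; on (c) the weight is 90, ≥ 87, so (c) meets the standard.
  Stage 1 is satisfied; the onus moves to the agency.
At Stage 2 the agency must meet any credible evidence (weight is at least 9): on (d) the weight is 14 less the opposing 7 gives net 7, which does not reach 9, so (d) does not meet the standard; on (e) the weight is 45 less the opposing 40 gives net 5, < 9, so (e) does not meet the standard.
  Stage 2 not carried; the agency fails its burden.
The analysis ends at Stage 2; the contractor prevails.

stage 2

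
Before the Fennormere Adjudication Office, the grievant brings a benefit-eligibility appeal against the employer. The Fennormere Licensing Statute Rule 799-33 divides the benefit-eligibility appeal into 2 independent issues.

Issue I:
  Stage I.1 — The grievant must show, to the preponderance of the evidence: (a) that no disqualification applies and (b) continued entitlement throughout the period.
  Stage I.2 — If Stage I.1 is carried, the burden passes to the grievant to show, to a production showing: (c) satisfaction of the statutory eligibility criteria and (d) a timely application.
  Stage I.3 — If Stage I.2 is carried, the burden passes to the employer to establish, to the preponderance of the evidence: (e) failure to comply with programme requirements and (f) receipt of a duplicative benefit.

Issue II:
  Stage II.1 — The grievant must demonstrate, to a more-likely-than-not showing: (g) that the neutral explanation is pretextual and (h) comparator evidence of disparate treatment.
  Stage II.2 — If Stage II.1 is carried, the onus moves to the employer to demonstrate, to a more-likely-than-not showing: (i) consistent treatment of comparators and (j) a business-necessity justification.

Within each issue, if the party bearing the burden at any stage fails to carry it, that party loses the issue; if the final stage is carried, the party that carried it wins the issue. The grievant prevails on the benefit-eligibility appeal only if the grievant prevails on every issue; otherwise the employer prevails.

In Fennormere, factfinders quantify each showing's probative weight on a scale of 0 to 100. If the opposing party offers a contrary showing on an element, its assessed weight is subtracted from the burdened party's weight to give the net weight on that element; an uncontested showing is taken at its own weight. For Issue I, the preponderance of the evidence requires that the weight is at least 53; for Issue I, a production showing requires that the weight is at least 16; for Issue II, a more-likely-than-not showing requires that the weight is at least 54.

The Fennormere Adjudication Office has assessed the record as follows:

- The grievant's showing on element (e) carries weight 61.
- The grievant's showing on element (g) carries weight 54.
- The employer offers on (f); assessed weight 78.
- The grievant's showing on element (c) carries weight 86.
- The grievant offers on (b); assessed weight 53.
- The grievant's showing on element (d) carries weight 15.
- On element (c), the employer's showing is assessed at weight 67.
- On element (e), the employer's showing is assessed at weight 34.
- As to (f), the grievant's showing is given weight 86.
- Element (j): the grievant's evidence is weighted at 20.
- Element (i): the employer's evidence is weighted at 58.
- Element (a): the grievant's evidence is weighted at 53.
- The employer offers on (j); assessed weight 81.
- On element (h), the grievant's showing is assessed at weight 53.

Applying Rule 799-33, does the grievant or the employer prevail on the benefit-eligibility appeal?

— Issue I —
Stage I.1 (grievant, the preponderance of the evidence, weight is at least 53): (a) 53 ≥ 53 — meets; (b) 53 ≥ 53 — meets.
  Stage I.1 carried; the burden remains with the grievant.
Stage I.2 (grievant, a production showing, weight is at least 16): (c) net 86−67=19 ≥ 16 — meets; (d) 15 < 16 — fails.
  Stage I.2 not carried; the grievant fails its burden.
The analysis ends at Stage I.2; the employer prevails on this issue.
— Issue II —
At Stage II.1 the grievant must meet a more-likely-than-not showing (weight is at least 54): on (g) the weight is 54, which does reach 54, so (g) meets the standard; on (h) the weight is 53, which does not reach 54, so (h) does not meet the standard.
  Stage II.1 not carried; the grievant fails its burden.
So the employer prevails on this issue.
Per-issue: Issue I → employer; Issue II → employer. The grievant must prevail on every issue; overall, the employer prevails.

employer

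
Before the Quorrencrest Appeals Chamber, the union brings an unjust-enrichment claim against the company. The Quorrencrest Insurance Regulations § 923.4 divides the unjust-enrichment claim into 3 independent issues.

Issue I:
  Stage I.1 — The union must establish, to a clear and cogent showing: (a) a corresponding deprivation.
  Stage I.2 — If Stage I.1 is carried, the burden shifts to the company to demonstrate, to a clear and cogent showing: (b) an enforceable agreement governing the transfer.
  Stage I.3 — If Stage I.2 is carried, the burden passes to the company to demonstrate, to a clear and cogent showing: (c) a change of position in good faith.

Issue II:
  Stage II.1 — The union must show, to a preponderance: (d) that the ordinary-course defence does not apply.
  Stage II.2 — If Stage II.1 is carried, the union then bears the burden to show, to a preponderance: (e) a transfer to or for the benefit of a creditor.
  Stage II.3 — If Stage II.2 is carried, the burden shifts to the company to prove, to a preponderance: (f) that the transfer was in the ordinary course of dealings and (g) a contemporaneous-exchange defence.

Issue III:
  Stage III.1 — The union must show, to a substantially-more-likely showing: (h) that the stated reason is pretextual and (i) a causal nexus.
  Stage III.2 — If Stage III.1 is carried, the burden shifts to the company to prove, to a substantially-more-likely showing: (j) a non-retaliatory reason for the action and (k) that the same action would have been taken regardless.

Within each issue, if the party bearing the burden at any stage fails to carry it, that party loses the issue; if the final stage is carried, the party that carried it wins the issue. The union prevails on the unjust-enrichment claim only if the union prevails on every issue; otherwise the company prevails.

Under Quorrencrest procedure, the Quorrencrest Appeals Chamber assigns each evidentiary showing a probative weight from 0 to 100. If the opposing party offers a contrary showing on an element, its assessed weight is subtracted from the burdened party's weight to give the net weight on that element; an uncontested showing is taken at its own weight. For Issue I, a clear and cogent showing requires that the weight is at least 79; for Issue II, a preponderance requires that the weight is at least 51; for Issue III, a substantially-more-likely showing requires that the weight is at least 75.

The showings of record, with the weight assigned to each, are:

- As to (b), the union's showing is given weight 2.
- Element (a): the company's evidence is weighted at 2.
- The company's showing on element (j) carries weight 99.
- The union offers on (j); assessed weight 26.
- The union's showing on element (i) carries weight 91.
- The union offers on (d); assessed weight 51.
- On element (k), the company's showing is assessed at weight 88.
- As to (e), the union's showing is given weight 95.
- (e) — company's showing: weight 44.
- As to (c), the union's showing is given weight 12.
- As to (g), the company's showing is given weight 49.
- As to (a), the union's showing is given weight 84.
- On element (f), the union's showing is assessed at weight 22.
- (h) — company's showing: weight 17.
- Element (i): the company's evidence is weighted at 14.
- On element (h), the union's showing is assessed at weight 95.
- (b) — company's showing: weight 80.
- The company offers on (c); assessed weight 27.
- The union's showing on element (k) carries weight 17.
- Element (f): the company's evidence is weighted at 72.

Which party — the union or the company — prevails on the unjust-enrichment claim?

union

— Issue I —
Stage I.1 — burden on union; standard: a clear and cogent showing (weight is at least 79).
    (a): 84 − 2 = 82 ≥ 79 [met]
  Stage I.1 is satisfied; the onus moves to the company.
Stage I.2 — burden on company; standard: a clear and cogent showing (weight is at least 79).
    (b): 80 − 2 = 78 < 79 [not met]
  Stage I.2 not carried; the company fails its burden.
The union prevails on this issue.
— Issue II —
At Stage II.1 the union must meet a preponderance (weight is at least 51): on (d) the weight is 51, which does reach 51, so (d) meets the standard.
  Stage II.1 carried; the burden remains with the union.
At Stage II.2 the union must meet a preponderance (weight is at least 51): on (e) the weight is 95 less the opposing 44 gives net 51, ≥ 51, so (e) meets the standard.
  Stage II.2 is satisfied; the onus moves to the company.
At Stage II.3 the company must meet a preponderance (weight is at least 51): on (f) the weight is 72 less the opposing 22 gives net 50, which does not reach 51, so (f) does not meet the standard; on (g) the weight is 49, which does not reach 51, so (g) does not meet the standard.
  Stage II.3 not carried; the company fails its burden.
So the union prevails on this issue.
— Issue III —
Stage III.1 — burden on union; standard: a substantially-more-likely showing (weight is at least 75).
    (h): 95 − 17 = 78 ≥ 75 [met]
    (i): 91 − 14 = 77 ≥ 75 [met]
  Stage III.1 is satisfied; the onus moves to the company.
Stage III.2 — burden on company; standard: a substantially-more-likely showing (weight is at least 75).
    (j): 99 − 26 = 73 < 75 [not met]
    (k): 88 − 17 = 71 < 75 [not met]
  The company does not carry Stage III.2.
The union prevails on this issue.
Per-issue: Issue I → union; Issue II → union; Issue III → union. The union must prevail on every issue; overall, the union prevails.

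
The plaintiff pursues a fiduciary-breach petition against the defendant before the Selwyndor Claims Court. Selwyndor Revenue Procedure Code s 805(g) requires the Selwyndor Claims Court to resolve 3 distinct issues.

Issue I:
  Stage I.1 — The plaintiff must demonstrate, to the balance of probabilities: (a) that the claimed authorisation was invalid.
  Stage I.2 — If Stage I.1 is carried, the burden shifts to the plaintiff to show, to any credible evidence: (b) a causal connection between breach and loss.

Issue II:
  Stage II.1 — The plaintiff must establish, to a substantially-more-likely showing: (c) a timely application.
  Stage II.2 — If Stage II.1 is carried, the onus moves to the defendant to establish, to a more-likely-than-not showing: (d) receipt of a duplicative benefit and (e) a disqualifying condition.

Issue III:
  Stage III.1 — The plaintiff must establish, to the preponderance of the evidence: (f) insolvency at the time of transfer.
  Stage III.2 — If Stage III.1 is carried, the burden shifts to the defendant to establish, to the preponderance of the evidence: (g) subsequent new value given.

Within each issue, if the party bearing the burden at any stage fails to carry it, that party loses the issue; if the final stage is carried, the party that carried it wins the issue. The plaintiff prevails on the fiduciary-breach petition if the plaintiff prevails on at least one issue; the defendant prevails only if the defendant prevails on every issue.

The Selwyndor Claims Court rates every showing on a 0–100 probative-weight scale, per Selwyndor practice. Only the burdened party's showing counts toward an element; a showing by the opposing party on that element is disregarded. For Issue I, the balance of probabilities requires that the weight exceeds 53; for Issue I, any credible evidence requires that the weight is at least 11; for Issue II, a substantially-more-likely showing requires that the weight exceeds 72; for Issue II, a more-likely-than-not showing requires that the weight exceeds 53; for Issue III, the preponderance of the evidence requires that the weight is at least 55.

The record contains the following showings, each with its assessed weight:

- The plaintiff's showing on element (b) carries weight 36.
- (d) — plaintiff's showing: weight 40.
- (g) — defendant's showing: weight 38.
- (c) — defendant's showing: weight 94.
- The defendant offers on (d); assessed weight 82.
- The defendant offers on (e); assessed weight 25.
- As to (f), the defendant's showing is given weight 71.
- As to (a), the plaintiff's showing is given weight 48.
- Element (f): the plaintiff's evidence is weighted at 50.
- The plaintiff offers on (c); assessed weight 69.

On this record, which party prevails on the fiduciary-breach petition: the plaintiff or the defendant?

defendant

— Issue I —
Stage I.1 (plaintiff, the balance of probabilities, weight exceeds 53): (a) 48 ≤ 53 — fails.
  The plaintiff does not carry Stage I.1.
So the defendant prevails on this issue.
— Issue II —
Stage II.1 — burden on plaintiff; standard: a substantially-more-likely showing (weight exceeds 72).
    (c): 69 (defendant's 94 disregarded) ≤ 72 [not met]
  Not every element is met, so the plaintiff fails to carry Stage II.1.
The analysis ends at Stage II.1; the defendant prevails on this issue.
— Issue III —
Stage III.1 (plaintiff, the preponderance of the evidence, weight is at least 55): (f) 50 (defendant's 71 disregarded) < 55 — fails.
  Not every element is met, so the plaintiff fails to carry Stage III.1.
The analysis ends at Stage III.1; the defendant prevails on this issue.
Per-issue: Issue I → defendant; Issue II → defendant; Issue III → defendant. The plaintiff must prevail on at least one issue; overall, the defendant prevails.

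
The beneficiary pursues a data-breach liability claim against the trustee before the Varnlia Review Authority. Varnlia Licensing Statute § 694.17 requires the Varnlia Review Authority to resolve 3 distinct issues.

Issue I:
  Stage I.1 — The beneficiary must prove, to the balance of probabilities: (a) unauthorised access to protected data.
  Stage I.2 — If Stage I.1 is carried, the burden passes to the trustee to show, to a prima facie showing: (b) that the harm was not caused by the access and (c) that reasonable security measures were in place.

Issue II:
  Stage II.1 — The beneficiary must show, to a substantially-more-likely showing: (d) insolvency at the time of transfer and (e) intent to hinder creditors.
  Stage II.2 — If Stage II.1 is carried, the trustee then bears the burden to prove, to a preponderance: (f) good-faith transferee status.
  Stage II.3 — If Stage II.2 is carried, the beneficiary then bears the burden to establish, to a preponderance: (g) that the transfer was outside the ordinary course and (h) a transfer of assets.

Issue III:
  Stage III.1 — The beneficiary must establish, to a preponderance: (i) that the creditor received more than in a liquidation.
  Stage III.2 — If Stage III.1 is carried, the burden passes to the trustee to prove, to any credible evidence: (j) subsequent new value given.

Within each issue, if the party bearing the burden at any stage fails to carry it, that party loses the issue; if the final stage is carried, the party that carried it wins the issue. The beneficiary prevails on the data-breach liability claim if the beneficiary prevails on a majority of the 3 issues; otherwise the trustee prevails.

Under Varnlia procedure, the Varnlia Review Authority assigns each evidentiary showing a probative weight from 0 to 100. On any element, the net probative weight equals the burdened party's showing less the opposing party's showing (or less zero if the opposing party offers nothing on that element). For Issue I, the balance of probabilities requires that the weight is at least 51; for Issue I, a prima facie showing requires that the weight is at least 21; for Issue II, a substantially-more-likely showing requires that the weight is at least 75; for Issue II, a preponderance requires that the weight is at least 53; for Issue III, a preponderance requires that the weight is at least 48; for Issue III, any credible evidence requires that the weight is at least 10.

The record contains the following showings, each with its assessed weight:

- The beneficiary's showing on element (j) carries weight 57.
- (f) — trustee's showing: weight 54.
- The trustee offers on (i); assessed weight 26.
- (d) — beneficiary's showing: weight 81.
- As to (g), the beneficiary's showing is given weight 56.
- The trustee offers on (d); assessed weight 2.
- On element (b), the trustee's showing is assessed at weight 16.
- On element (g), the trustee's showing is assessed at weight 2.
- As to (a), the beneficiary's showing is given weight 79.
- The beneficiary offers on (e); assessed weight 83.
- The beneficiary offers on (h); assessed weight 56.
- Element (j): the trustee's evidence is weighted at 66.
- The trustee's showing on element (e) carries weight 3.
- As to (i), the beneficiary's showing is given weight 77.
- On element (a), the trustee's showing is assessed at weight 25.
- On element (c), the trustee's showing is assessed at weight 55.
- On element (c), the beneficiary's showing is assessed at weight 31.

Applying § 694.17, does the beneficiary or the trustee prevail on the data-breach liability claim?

beneficiary

— Issue I —
Stage I.1 (beneficiary, the balance of probabilities, weight is at least 51): (a) net 79−25=54 ≥ 51 — meets.
  Stage I.1 carried; the burden shifts to the trustee.
Stage I.2 (trustee, a prima facie showing, weight is at least 21): (b) 16 < 21 — fails; (c) net 55−31=24 ≥ 21 — meets.
  Not every element is met, so the trustee fails to carry Stage I.2.
The beneficiary prevails on this issue.
— Issue II —
Stage II.1 — burden on beneficiary; standard: a substantially-more-likely showing (weight is at least 75).
    (d): 81 − 2 = 79 ≥ 75 [met]
    (e): 83 − 3 = 80 ≥ 75 [met]
  The beneficiary carries Stage II.1; the trustee now bears the burden.
Stage II.2 — burden on trustee; standard: a preponderance (weight is at least 53).
    (f): 54 ≥ 53 [met]
  The trustee carries Stage II.2; the beneficiary now bears the burden.
Stage II.3 — burden on beneficiary; standard: a preponderance (weight is at least 53).
    (g): 56 − 2 = 54 ≥ 53 [met]
    (h): 56 ≥ 53 [met]
  The beneficiary carries the last stage.
All stages carried — the beneficiary prevails on this issue.
— Issue III —
Stage III.1 (beneficiary, a preponderance, weight is at least 48): (i) net 77−26=51 ≥ 48 — meets.
  All elements met. The burden passes to the trustee.
Stage III.2 (trustee, any credible evidence, weight is at least 10): (j) net 66−57=9 < 10 — fails.
  Stage III.2 not carried; the trustee fails its burden.
So the beneficiary prevails on this issue.
Per-issue: Issue I → beneficiary; Issue II → beneficiary; Issue III → beneficiary. The beneficiary must prevail on a majority of issues; overall, the beneficiary prevails.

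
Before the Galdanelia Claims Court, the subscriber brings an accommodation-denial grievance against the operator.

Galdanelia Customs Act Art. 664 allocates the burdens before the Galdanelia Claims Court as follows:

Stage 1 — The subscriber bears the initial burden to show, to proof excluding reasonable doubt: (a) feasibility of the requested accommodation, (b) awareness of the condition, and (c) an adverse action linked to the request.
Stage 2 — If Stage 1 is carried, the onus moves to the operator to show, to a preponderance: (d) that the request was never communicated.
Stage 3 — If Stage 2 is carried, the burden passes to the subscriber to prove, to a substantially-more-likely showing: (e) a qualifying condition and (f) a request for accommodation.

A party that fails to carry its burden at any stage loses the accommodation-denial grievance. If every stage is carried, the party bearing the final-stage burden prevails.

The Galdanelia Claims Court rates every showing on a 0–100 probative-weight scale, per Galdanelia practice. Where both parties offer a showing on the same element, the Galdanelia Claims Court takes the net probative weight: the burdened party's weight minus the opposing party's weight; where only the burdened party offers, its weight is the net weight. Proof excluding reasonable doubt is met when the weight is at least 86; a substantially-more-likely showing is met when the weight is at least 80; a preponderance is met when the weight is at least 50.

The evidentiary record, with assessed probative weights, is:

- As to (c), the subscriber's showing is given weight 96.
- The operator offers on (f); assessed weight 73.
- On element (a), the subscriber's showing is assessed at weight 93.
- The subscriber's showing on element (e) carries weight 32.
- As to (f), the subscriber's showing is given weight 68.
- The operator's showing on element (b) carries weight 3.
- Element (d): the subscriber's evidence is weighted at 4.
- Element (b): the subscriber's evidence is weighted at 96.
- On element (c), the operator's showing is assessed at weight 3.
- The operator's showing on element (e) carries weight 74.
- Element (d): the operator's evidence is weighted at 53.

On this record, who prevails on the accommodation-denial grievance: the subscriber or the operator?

Stage 1 — burden on subscriber; standard: proof excluding reasonable doubt (weight is at least 86).
    (a): 93 ≥ 86 [met]
    (b): 96 − 3 = 93 ≥ 86 [met]
    (c): 96 − 3 = 93 ≥ 86 [met]
  All elements met. The burden passes to the operator.
Stage 2 — burden on operator; standard: a preponderance (weight is at least 50).
    (d): 53 − 4 = 49 < 50 [not met]
  Stage 2 not carried; the operator fails its burden.
The analysis ends at Stage 2; the subscriber prevails.

subscriber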